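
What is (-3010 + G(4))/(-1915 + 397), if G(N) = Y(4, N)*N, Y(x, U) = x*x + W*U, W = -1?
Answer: 1481/759 ≈ 1.9513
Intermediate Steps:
Y(x, U) = x² - U (Y(x, U) = x*x - U = x² - U)
G(N) = N*(16 - N) (G(N) = (4² - N)*N = (16 - N)*N = N*(16 - N))
(-3010 + G(4))/(-1915 + 397) = (-3010 + 4*(16 - 1*4))/(-1915 + 397) = (-3010 + 4*(16 - 4))/(-1518) = (-3010 + 4*12)*(-1/1518) = (-3010 + 48)*(-1/1518) = -2962*(-1/1518) = 1481/759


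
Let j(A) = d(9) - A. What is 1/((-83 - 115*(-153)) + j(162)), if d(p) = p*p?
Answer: 1/17431 ≈ 5.7369e-5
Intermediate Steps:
d(p) = p²
j(A) = 81 - A (j(A) = 9² - A = 81 - A)
1/((-83 - 115*(-153)) + j(162)) = 1/((-83 - 115*(-153)) + (81 - 1*162)) = 1/((-83 + 17595) + (81 - 162)) = 1/(17512 - 81) = 1/17431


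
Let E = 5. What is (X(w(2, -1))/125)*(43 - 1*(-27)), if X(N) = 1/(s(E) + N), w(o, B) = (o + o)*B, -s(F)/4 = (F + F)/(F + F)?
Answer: -7/100 ≈ -0.070000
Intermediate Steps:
s(F) = -4 (s(F) = -4*(F + F)/(F + F) = -4*2*F/(2*F) = -4*2*F*1/(2*F) = -4*1 = -4)
w(o, B) = 2*B*o (w(o, B) = (2*o)*B = 2*B*o)
X(N) = 1/(-4 + N)
(X(w(2, -1))/125)*(43 - 1*(-27)) = (1/(-4 + 2*(-1)*2*125))*(43 - 1*(-27)) = ((1/125)/(-4 - 4))*(43 + 27) = ((1/125)/(-8))*70 = -⅛*1/125*70 = -1/1000*70 = -7/100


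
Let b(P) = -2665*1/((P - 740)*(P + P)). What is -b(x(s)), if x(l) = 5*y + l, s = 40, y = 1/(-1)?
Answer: -533/9870 ≈ -0.054002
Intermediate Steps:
y = -1
x(l) = -5 + l (x(l) = 5*(-1) + l = -5 + l)
b(P) = -2665/(2*P*(-740 + P)) (b(P) = -2665*1/(2*P*(-740 + P)) = -2665/(2*P*(-740 + P)))
-b(x(s)) = -(-2665)/(2*(-5 + 40)*(-740 + (-5 + 40))) = -(-2665)/(2*35*(-740 + 35)) = -(-2665)/(2*35*(-705)) = -(-2665)*(-1)/(2*35*705) = -1*533/9870 = -533/9870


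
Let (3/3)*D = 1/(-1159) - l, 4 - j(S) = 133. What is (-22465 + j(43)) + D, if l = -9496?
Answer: -15180583/1159 ≈ -13098.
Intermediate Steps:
j(S) = -129 (j(S) = 4 - 1*133 = 4 - 133 = -129)
D = 11005863/1159 (D = 1/(-1159) - 1*(-9496) = -1/1159 + 9496 = 11005863/1159 ≈ 9496.0)
(-22465 + j(43)) + D = (-22465 - 129) + 11005863/1159 = -22594 + 11005863/1159 = -15180583/1159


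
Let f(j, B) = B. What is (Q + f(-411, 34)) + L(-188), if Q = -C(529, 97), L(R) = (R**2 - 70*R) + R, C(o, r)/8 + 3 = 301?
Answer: 45966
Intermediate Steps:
C(o, r) = 2384 (C(o, r) = -24 + 8*301 = -24 + 2408 = 2384)
L(R) = R**2 - 69*R
Q = -2384 (Q = -1*2384 = -2384)
(Q + f(-411, 34)) + L(-188) = (-2384 + 34) - 188*(-69 - 188) = -2350 - 188*(-257) = -2350 + 48316 = 45966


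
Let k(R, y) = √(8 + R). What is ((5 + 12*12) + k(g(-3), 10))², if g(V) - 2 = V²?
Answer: (149 + √19)² ≈ 23519.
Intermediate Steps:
g(V) = 2 + V²
((5 + 12*12) + k(g(-3), 10))² = ((5 + 12*12) + √(8 + (2 + (-3)²)))² = ((5 + 144) + √(8 + (2 + 9)))² = (149 + √(8 + 11))² = (149 + √19)²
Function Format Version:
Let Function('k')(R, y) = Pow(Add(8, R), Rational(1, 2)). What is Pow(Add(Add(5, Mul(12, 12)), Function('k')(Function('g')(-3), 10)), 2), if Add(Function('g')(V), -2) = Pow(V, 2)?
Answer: Pow(Add(149, Pow(19, Rational(1, 2))), 2) ≈ 23519.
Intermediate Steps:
Function('g')(V) = Add(2, Pow(V, 2))
Pow(Add(Add(5, Mul(12, 12)), Function('k')(Function('g')(-3), 10)), 2) = Pow(Add(Add(5, Mul(12, 12)), Pow(Add(8, Add(2, Pow(-3, 2))), Rational(1, 2))), 2) = Pow(Add(Add(5, 144), Pow(Add(8, Add(2, 9)), Rational(1, 2))), 2) = Pow(Add(149, Pow(Add(8, 11), Rational(1, 2))), 2) = Pow(Add(149, Pow(19, Rational(1, 2))), 2)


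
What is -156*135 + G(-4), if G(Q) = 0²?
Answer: -21060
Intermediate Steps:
G(Q) = 0
-156*135 + G(-4) = -156*135 + 0 = -21060 + 0 = -21060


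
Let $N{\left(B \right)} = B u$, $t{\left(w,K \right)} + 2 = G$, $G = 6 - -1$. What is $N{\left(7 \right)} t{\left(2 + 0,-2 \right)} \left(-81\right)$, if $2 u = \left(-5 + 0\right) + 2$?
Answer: $\frac{8505}{2} \approx 4252.5$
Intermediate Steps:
$G = 7$ ($G = 6 + 1 = 7$)
$t{\left(w,K \right)} = 5$ ($t{\left(w,K \right)} = -2 + 7 = 5$)
$u = - \frac{3}{2}$ ($u = \frac{\left(-5 + 0\right) + 2}{2} = \frac{-5 + 2}{2} = \frac{1}{2} \left(-3\right) = - \frac{3}{2} \approx -1.5$)
$N{\left(B \right)} = - \frac{3 B}{2}$ ($N{\left(B \right)} = B \left(- \frac{3}{2}\right) = - \frac{3 B}{2}$)
$N{\left(7 \right)} t{\left(2 + 0,-2 \right)} \left(-81\right) = \left(- \frac{3}{2}\right) 7 \cdot 5 \left(-81\right) = \left(- \frac{21}{2}\right) 5 \left(-81\right) = \left(- \frac{105}{2}\right) \left(-81\right) = \frac{8505}{2}$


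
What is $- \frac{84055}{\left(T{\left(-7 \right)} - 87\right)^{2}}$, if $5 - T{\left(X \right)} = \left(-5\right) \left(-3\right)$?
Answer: $- \frac{84055}{9409} \approx -8.9335$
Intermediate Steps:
$T{\left(X \right)} = -10$ ($T{\left(X \right)} = 5 - \left(-5\right) \left(-3\right) = 5 - 15 = -10$)
$- \frac{84055}{\left(T{\left(-7 \right)} - 87\right)^{2}} = - \frac{84055}{\left(-10 - 87\right)^{2}} = - \frac{84055}{\left(-97\right)^{2}} = - \frac{84055}{9409}$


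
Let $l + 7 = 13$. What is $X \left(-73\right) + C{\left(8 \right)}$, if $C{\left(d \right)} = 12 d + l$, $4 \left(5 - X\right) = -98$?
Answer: $- \frac{4103}{2} \approx -2051.5$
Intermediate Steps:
$l = 6$ ($l = -7 + 13 = 6$)
$X = \frac{59}{2}$ ($X = 5 - - \frac{49}{2} = 5 + \frac{49}{2} = \frac{59}{2} \approx 29.5$)
$C{\left(d \right)} = 6 + 12 d$ ($C{\left(d \right)} = 12 d + 6 = 6 + 12 d$)
$X \left(-73\right) + C{\left(8 \right)} = \frac{59}{2} \left(-73\right) + \left(6 + 12 \cdot 8\right) = - \frac{4307}{2} + \left(6 + 96\right) = - \frac{4307}{2} + 102 = - \frac{4103}{2}$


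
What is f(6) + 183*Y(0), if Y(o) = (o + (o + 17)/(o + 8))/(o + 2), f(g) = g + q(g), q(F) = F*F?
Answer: 3783/16 ≈ 236.44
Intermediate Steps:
q(F) = F²
f(g) = g + g²
Y(o) = (o + (17 + o)/(8 + o))/(2 + o)
f(6) + 183*Y(0) = 6*(1 + 6) + 183*((17 + 0² + 9*0)/(16 + 0² + 10*0)) = 6*7 + 183*((17 + 0 + 0)/(16 + 0 + 0)) = 42 + 183*(17/16) = 42 + 3111/16 = 3783/16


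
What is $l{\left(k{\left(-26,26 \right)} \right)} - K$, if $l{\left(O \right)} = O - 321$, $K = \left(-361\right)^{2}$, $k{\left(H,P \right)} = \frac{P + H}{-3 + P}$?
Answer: $-130642$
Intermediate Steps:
$k{\left(H,P \right)} = \frac{H + P}{-3 + P}$
$K = 130321$
$l{\left(O \right)} = -321 + O$
$l{\left(k{\left(-26,26 \right)} \right)} - K = \left(-321 + \frac{-26 + 26}{-3 + 26}\right) - 130321 = \left(-321 + \frac{1}{23} \cdot 0\right) - 130321 = \left(-321 + 0\right) - 130321 = -321 - 130321 = -130642$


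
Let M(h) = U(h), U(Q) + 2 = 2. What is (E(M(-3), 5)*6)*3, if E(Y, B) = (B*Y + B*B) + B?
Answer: 540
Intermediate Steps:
U(Q) = 0 (U(Q) = -2 + 2 = 0)
M(h) = 0
E(Y, B) = B + B² + B*Y (E(Y, B) = (B*Y + B²) + B = (B² + B*Y) + B = B + B² + B*Y)
(E(M(-3), 5)*6)*3 = ((5*(1 + 5 + 0))*6)*3 = ((5*6)*6)*3 = (30*6)*3 = 180*3 = 540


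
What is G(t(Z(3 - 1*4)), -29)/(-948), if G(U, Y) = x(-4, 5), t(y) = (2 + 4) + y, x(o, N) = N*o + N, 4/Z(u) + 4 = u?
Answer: 5/316 ≈ 0.015823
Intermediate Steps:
Z(u) = 4/(-4 + u)
x(o, N) = N + N*o
t(y) = 6 + y
G(U, Y) = -15 (G(U, Y) = 5*(1 - 4) = 5*(-3) = -15)
G(t(Z(3 - 1*4)), -29)/(-948) = -15/(-948) = -15*(-1/948) = 5/316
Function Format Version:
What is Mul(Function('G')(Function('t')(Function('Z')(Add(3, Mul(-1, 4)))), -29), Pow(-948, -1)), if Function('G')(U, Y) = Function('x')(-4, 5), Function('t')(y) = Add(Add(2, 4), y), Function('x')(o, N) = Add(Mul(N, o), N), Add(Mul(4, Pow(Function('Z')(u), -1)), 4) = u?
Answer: Rational(5, 316) ≈ 0.015823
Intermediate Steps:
Function('Z')(u) = Mul(4, Pow(Add(-4, u), -1))
Function('x')(o, N) = Add(N, Mul(N, o))
Function('t')(y) = Add(6, y)
Function('G')(U, Y) = -15 (Function('G')(U, Y) = Mul(5, Add(1, -4)) = Mul(5, -3) = -15)
Mul(Function('G')(Function('t')(Function('Z')(Add(3, Mul(-1, 4)))), -29), Pow(-948, -1)) = Mul(-15, Pow(-948, -1)) = Mul(-15, Rational(-1, 948)) = Rational(5, 316)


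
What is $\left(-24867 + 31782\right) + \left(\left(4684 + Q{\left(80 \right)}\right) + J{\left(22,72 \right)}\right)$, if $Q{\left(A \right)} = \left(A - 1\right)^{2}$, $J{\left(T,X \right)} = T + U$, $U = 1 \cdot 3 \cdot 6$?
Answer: $17880$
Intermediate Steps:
$U = 18$ ($U = 3 \cdot 6 = 18$)
$J{\left(T,X \right)} = 18 + T$ ($J{\left(T,X \right)} = T + 18 = 18 + T$)
$Q{\left(A \right)} = \left(-1 + A\right)^{2}$
$\left(-24867 + 31782\right) + \left(\left(4684 + Q{\left(80 \right)}\right) + J{\left(22,72 \right)}\right) = \left(-24867 + 31782\right) + \left(\left(4684 + \left(-1 + 80\right)^{2}\right) + \left(18 + 22\right)\right) = 6915 + \left(\left(4684 + 79^{2}\right) + 40\right) = 6915 + \left(\left(4684 + 6241\right) + 40\right) = 6915 + \left(10925 + 40\right) = 6915 + 10965 = 17880$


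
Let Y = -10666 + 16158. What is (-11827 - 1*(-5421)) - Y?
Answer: -11898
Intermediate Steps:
Y = 5492
(-11827 - 1*(-5421)) - Y = (-11827 - 1*(-5421)) - 1*5492 = (-11827 + 5421) - 5492 = -6406 - 5492 = -11898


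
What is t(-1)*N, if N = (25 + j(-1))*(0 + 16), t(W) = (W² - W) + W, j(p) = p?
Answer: 384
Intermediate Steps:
t(W) = W²
N = 384 (N = (25 - 1)*(0 + 16) = 24*16 = 384)
t(-1)*N = (-1)²*384 = 1*384 = 384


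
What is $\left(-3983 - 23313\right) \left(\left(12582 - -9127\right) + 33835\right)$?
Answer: $-1516129024$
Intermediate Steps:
$\left(-3983 - 23313\right) \left(\left(12582 - -9127\right) + 33835\right) = - 27296 \left(\left(12582 + 9127\right) + 33835\right) = - 27296 \left(21709 + 33835\right) = \left(-27296\right) 55544 = -1516129024$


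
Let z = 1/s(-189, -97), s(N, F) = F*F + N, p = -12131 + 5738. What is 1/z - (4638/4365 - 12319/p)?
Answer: 9526102953/1033535 ≈ 9217.0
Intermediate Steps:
p = -6393
s(N, F) = N + F**2 (s(N, F) = F**2 + N = N + F**2)
z = 1/9220 (z = 1/(-189 + (-97)**2) = 1/(-189 + 9409) = 1/9220 ≈ 0.00010846)
1/z - (4638/4365 - 12319/p) = 1/(1/9220) - (4638/4365 - 12319/(-6393)) = 9220 - (4638*(1/4365) - 12319*(-1/6393)) = 9220 - (1546/1455 + 12319/6393) = 9220 - 1*3089747/1033535 = 9220 - 3089747/1033535 = 9526102953/1033535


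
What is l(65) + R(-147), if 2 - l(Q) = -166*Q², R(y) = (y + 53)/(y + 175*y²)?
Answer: 1326056045281/1890714 ≈ 7.0135e+5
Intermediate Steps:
R(y) = (53 + y)/(y + 175*y²)
l(Q) = 2 + 166*Q² (l(Q) = 2 - (-166)*Q² = 2 + 166*Q²)
l(65) + R(-147) = (2 + 166*65²) + (53 - 147)/((-147)*(1 + 175*(-147))) = (2 + 166*4225) - 1/147*(-94)/(1 - 25725) = (2 + 701350) - 1/147*(-94)/(-25724) = 701352 - 1/147*(-1/25724)*(-94) = 701352 - 47/1890714 = 1326056045281/1890714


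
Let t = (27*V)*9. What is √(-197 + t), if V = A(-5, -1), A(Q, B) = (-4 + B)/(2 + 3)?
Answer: 2*I*√110 ≈ 20.976*I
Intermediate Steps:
A(Q, B) = -⅘ + B/5 (A(Q, B) = (-4 + B)/5 = (-4 + B)*(⅕) = -⅘ + B/5)
V = -1 (V = -⅘ + (⅕)*(-1) = -⅘ - ⅕ = -1)
t = -243 (t = (27*(-1))*9 = -27*9 = -243)
√(-197 + t) = √(-197 - 243) = √(-440) = 2*I*√110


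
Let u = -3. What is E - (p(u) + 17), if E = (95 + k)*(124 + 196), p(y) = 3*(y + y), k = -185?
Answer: -28799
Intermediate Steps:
p(y) = 6*y (p(y) = 3*(2*y) = 6*y)
E = -28800 (E = (95 - 185)*(124 + 196) = -90*320 = -28800)
E - (p(u) + 17) = -28800 - (6*(-3) + 17) = -28800 - (-18 + 17) = -28800 - 1*(-1) = -28800 + 1 = -28799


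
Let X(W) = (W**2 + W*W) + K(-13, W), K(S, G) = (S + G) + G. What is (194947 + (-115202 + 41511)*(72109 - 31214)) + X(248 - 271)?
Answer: -3013397499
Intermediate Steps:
K(S, G) = S + 2*G (K(S, G) = (G + S) + G = S + 2*G)
X(W) = -13 + 2*W + 2*W**2 (X(W) = (W**2 + W*W) + (-13 + 2*W) = (W**2 + W**2) + (-13 + 2*W) = 2*W**2 + (-13 + 2*W) = -13 + 2*W + 2*W**2)
(194947 + (-115202 + 41511)*(72109 - 31214)) + X(248 - 271) = (194947 + (-115202 + 41511)*(72109 - 31214)) + (-13 + 2*(248 - 271) + 2*(248 - 271)**2) = (194947 - 73691*40895) + (-13 + 2*(-23) + 2*(-23)**2) = (194947 - 3013593445) + (-13 - 46 + 2*529) = -3013398498 + (-13 - 46 + 1058) = -3013398498 + 999 = -3013397499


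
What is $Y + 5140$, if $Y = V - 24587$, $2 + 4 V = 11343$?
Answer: $- \frac{66447}{4} \approx -16612.0$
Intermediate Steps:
$V = \frac{11341}{4}$ ($V = - \frac{1}{2} + \frac{1}{4} \cdot 11343 = - \frac{1}{2} + \frac{11343}{4} = \frac{11341}{4} \approx 2835.3$)
$Y = - \frac{87007}{4}$ ($Y = \frac{11341}{4} - 24587 = - \frac{87007}{4} \approx -21752.0$)
$Y + 5140 = - \frac{87007}{4} + 5140 = - \frac{66447}{4}$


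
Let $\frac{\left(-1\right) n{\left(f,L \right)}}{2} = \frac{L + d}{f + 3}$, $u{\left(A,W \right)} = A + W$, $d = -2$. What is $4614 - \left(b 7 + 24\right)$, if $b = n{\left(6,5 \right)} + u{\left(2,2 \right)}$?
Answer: $\frac{13700}{3} \approx 4566.7$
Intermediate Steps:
$n{\left(f,L \right)} = - \frac{2 \left(-2 + L\right)}{3 + f}$ ($n{\left(f,L \right)} = - 2 \frac{L - 2}{f + 3} = - 2 \frac{-2 + L}{3 + f} = - \frac{2 \left(-2 + L\right)}{3 + f}$)
$b = \frac{10}{3}$ ($b = \frac{2 \left(2 - 5\right)}{3 + 6} + \left(2 + 2\right) = \frac{2 \left(2 - 5\right)}{9} + 4 = 2 \cdot \frac{1}{9} \left(-3\right) + 4 = - \frac{2}{3} + 4 = \frac{10}{3} \approx 3.3333$)
$4614 - \left(b 7 + 24\right) = 4614 - \left(\frac{10}{3} \cdot 7 + 24\right) = 4614 - \left(\frac{70}{3} + 24\right) = 4614 - \frac{142}{3} = \frac{13700}{3}$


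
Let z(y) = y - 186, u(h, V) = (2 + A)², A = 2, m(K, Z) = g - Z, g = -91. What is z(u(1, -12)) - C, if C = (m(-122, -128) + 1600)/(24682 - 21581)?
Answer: -528807/3101 ≈ -170.53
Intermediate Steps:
m(K, Z) = -91 - Z
u(h, V) = 16 (u(h, V) = (2 + 2)² = 4² = 16)
z(y) = -186 + y
C = 1637/3101 (C = ((-91 - 1*(-128)) + 1600)/(24682 - 21581) = ((-91 + 128) + 1600)/3101 = (37 + 1600)*(1/3101) = 1637*(1/3101) = 1637/3101 ≈ 0.52789)
z(u(1, -12)) - C = (-186 + 16) - 1*1637/3101 = -170 - 1637/3101 = -528807/3101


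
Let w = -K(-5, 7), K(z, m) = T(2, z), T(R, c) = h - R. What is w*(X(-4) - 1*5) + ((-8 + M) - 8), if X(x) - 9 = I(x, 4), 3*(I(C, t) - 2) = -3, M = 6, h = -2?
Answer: 10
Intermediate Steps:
T(R, c) = -2 - R
I(C, t) = 1 (I(C, t) = 2 + (⅓)*(-3) = 2 - 1 = 1)
K(z, m) = -4 (K(z, m) = -2 - 1*2 = -2 - 2 = -4)
X(x) = 10 (X(x) = 9 + 1 = 10)
w = 4 (w = -1*(-4) = 4)
w*(X(-4) - 1*5) + ((-8 + M) - 8) = 4*(10 - 1*5) + ((-8 + 6) - 8) = 4*(10 - 5) + (-2 - 8) = 4*5 - 10 = 20 - 10 = 10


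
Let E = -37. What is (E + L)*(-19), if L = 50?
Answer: -247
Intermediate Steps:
(E + L)*(-19) = (-37 + 50)*(-19) = 13*(-19) = -247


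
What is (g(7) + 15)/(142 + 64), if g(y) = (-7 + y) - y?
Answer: 4/103 ≈ 0.038835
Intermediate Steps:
g(y) = -7
(g(7) + 15)/(142 + 64) = (-7 + 15)/(142 + 64) = 8/206 = 8*(1/206) = 4/103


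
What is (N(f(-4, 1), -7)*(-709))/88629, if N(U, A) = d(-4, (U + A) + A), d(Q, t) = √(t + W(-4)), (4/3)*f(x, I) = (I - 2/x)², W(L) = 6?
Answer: -709*I*√101/354516 ≈ -0.020099*I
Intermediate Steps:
f(x, I) = 3*(I - 2/x)²/4
d(Q, t) = √(6 + t) (d(Q, t) = √(t + 6) = √(6 + t))
N(U, A) = √(6 + U + 2*A) (N(U, A) = √(6 + ((U + A) + A)) = √(6 + ((A + U) + A)) = √(6 + (U + 2*A)) = √(6 + U + 2*A))
(N(f(-4, 1), -7)*(-709))/88629 = (√(6 + (¾)*(-2 + 1*(-4))²/(-4)² + 2*(-7))*(-709))/88629 = (√(6 + (¾)*(1/16)*(-2 - 4)² - 14)*(-709))*(1/88629) = (√(6 + (¾)*(1/16)*(-6)² - 14)*(-709))*(1/88629) = (√(6 + (¾)*(1/16)*36 - 14)*(-709))*(1/88629) = (√(6 + 27/16 - 14)*(-709))*(1/88629) = (√(-101/16)*(-709))*(1/88629) = ((I*√101/4)*(-709))*(1/88629) = -709*I*√101/4*(1/88629) = -709*I*√101/354516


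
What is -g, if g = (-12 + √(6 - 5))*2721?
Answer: 29931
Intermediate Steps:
g = -29931 (g = (-12 + √1)*2721 = (-12 + 1)*2721 = -11*2721 = -29931)
-g = -1*(-29931) = 29931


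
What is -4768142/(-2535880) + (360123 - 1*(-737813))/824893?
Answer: 3358720451243/1045914830420 ≈ 3.2113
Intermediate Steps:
-4768142/(-2535880) + (360123 - 1*(-737813))/824893 = -4768142*(-1/2535880) + (360123 + 737813)*(1/824893) = 2384071/1267940 + 1097936*(1/824893) = 2384071/1267940 + 1097936/824893 = 3358720451243/1045914830420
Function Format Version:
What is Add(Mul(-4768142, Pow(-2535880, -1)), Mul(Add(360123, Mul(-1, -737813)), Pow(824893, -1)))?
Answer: Rational(3358720451243, 1045914830420) ≈ 3.2113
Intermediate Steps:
Add(Mul(-4768142, Pow(-2535880, -1)), Mul(Add(360123, Mul(-1, -737813)), Pow(824893, -1))) = Add(Mul(-4768142, Rational(-1, 2535880)), Mul(Add(360123, 737813), Rational(1, 824893))) = Add(Rational(2384071, 1267940), Mul(1097936, Rational(1, 824893))) = Add(Rational(2384071, 1267940), Rational(1097936, 824893)) = Rational(3358720451243, 1045914830420)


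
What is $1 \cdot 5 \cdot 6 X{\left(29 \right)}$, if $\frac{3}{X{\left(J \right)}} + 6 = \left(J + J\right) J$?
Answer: $\frac{45}{838} \approx 0.053699$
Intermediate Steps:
$X{\left(J \right)} = \frac{3}{-6 + 2 J^{2}}$ ($X{\left(J \right)} = \frac{3}{-6 + \left(J + J\right) J} = \frac{3}{-6 + 2 J J} = \frac{3}{-6 + 2 J^{2}}$)
$1 \cdot 5 \cdot 6 X{\left(29 \right)} = 1 \cdot 5 \cdot 6 \frac{3}{2 \left(-3 + 29^{2}\right)} = 5 \cdot 6 \frac{3}{2 \left(-3 + 841\right)} = 30 \frac{3}{2 \cdot 838} = 30 \cdot \frac{3}{2} \cdot \frac{1}{838} = 30 \cdot \frac{3}{1676} = \frac{45}{838}$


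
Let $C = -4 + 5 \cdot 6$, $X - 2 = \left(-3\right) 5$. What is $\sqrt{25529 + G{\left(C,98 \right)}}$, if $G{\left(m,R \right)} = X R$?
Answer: $21 \sqrt{55} \approx 155.74$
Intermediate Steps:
$X = -13$ ($X = 2 - 15 = -13$)
$C = 26$ ($C = -4 + 30 = 26$)
$G{\left(m,R \right)} = - 13 R$
$\sqrt{25529 + G{\left(C,98 \right)}} = \sqrt{25529 - 1274} = \sqrt{24255} = 21 \sqrt{55}$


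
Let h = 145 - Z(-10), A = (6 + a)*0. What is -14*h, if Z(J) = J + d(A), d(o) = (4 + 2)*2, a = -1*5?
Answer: -2002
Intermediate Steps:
a = -5
A = 0 (A = (6 - 5)*0 = 1*0 = 0)
d(o) = 12 (d(o) = 6*2 = 12)
Z(J) = 12 + J (Z(J) = J + 12 = 12 + J)
h = 143 (h = 145 - (12 - 10) = 145 - 1*2 = 145 - 2 = 143)
-14*h = -14*143 = -2002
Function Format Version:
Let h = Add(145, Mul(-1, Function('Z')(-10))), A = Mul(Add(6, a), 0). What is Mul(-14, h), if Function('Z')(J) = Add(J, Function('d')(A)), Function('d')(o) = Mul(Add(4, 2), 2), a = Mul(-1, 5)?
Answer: -2002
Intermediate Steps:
a = -5
A = 0 (A = Mul(Add(6, -5), 0) = Mul(1, 0) = 0)
Function('d')(o) = 12 (Function('d')(o) = Mul(6, 2) = 12)
Function('Z')(J) = Add(12, J) (Function('Z')(J) = Add(J, 12) = Add(12, J))
h = 143 (h = Add(145, Mul(-1, Add(12, -10))) = Add(145, Mul(-1, 2)) = Add(145, -2) = 143)
Mul(-14, h) = Mul(-14, 143) = -2002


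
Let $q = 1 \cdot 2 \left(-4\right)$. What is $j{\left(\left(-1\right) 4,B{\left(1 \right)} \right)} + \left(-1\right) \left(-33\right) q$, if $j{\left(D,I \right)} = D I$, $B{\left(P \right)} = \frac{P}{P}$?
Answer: $-268$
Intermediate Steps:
$B{\left(P \right)} = 1$
$q = -8$ ($q = 2 \left(-4\right) = -8$)
$j{\left(\left(-1\right) 4,B{\left(1 \right)} \right)} + \left(-1\right) \left(-33\right) q = \left(-1\right) 4 \cdot 1 + \left(-1\right) \left(-33\right) \left(-8\right) = \left(-4\right) 1 + 33 \left(-8\right) = -4 - 264 = -268$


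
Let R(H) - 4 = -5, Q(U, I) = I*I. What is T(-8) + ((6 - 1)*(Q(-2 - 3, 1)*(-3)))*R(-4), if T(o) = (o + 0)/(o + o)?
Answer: 31/2 ≈ 15.500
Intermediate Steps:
Q(U, I) = I**2
T(o) = 1/2 (T(o) = o/((2*o)) = o*(1/(2*o)) = 1/2)
R(H) = -1 (R(H) = 4 - 5 = -1)
T(-8) + ((6 - 1)*(Q(-2 - 3, 1)*(-3)))*R(-4) = 1/2 + ((6 - 1)*(1**2*(-3)))*(-1) = 1/2 + (5*(1*(-3)))*(-1) = 1/2 + (5*(-3))*(-1) = 1/2 - 15*(-1) = 1/2 + 15 = 31/2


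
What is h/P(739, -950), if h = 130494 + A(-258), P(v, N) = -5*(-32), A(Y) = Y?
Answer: 32559/40 ≈ 813.97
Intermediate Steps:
P(v, N) = 160
h = 130236 (h = 130494 - 258 = 130236)
h/P(739, -950) = 130236/160 = 130236*(1/160) = 32559/40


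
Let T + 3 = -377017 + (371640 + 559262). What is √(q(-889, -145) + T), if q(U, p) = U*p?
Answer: √682787 ≈ 826.31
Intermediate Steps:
T = 553882 (T = -3 + (-377017 + (371640 + 559262)) = -3 + (-377017 + 930902) = -3 + 553885 = 553882)
√(q(-889, -145) + T) = √(-889*(-145) + 553882) = √(128905 + 553882) = √682787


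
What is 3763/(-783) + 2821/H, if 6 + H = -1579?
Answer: -8173198/1241055 ≈ -6.5857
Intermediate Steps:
H = -1585 (H = -6 - 1579 = -1585)
3763/(-783) + 2821/H = 3763/(-783) + 2821/(-1585) = 3763*(-1/783) + 2821*(-1/1585) = -3763/783 - 2821/1585 = -8173198/1241055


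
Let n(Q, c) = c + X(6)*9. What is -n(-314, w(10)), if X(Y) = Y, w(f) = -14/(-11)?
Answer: -608/11 ≈ -55.273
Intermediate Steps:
w(f) = 14/11 (w(f) = -14*(-1/11) = 14/11)
n(Q, c) = 54 + c (n(Q, c) = c + 6*9 = c + 54 = 54 + c)
-n(-314, w(10)) = -(54 + 14/11) = -1*608/11 = -608/11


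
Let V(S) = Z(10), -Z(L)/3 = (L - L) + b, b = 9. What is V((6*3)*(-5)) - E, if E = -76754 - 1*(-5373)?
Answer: 71354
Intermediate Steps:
Z(L) = -27 (Z(L) = -3*((L - L) + 9) = -3*(0 + 9) = -3*9 = -27)
V(S) = -27
E = -71381 (E = -76754 + 5373 = -71381)
V((6*3)*(-5)) - E = -27 - 1*(-71381) = -27 + 71381 = 71354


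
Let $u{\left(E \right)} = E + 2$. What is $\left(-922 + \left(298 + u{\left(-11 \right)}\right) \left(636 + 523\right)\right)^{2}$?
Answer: $111575372841$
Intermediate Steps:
$u{\left(E \right)} = 2 + E$
$\left(-922 + \left(298 + u{\left(-11 \right)}\right) \left(636 + 523\right)\right)^{2} = \left(-922 + \left(298 + \left(2 - 11\right)\right) \left(636 + 523\right)\right)^{2} = \left(-922 + \left(298 - 9\right) 1159\right)^{2} = \left(-922 + 289 \cdot 1159\right)^{2} = \left(-922 + 334951\right)^{2} = 334029^{2} = 111575372841$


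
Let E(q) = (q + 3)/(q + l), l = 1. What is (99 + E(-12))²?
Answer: 1205604/121 ≈ 9963.7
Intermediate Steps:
E(q) = (3 + q)/(1 + q) (E(q) = (q + 3)/(q + 1) = (3 + q)/(1 + q))
(99 + E(-12))² = (99 + (3 - 12)/(1 - 12))² = (99 - 9/(-11))² = (99 - 1/11*(-9))² = (99 + 9/11)² = (1098/11)² = 1205604/121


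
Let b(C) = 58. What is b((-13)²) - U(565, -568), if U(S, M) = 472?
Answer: -414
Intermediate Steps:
b((-13)²) - U(565, -568) = 58 - 1*472 = 58 - 472 = -414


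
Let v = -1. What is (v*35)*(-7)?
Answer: 245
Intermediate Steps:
(v*35)*(-7) = -1*35*(-7) = -35*(-7) = 245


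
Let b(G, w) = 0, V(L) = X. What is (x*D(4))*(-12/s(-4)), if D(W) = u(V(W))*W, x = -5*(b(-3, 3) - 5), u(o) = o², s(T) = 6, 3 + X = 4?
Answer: -200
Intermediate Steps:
X = 1 (X = -3 + 4 = 1)
V(L) = 1
x = 25 (x = -5*(0 - 5) = -5*(-5) = 25)
D(W) = W (D(W) = 1²*W = 1*W = W)
(x*D(4))*(-12/s(-4)) = (25*4)*(-12/6) = 100*(-12*⅙) = 100*(-2) = -200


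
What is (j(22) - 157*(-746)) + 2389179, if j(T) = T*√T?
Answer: 2506301 + 22*√22 ≈ 2.5064e+6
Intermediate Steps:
j(T) = T^(3/2)
(j(22) - 157*(-746)) + 2389179 = (22^(3/2) - 157*(-746)) + 2389179 = (22*√22 + 117122) + 2389179 = (117122 + 22*√22) + 2389179 = 2506301 + 22*√22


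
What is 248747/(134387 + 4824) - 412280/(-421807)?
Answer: 162317136909/58720174277 ≈ 2.7642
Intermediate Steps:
248747/(134387 + 4824) - 412280/(-421807) = 248747/139211 - 412280*(-1/421807) = 248747*(1/139211) + 412280/421807 = 248747/139211 + 412280/421807 = 162317136909/58720174277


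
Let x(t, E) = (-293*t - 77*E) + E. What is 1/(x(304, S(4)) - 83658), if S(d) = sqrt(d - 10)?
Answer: I/(2*(-86365*I + 38*sqrt(6))) ≈ -5.7894e-6 + 6.2395e-9*I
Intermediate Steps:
S(d) = sqrt(-10 + d)
x(t, E) = -293*t - 76*E
1/(x(304, S(4)) - 83658) = 1/((-293*304 - 76*sqrt(-10 + 4)) - 83658) = 1/((-89072 - 76*I*sqrt(6)) - 83658) = 1/(-172730 - 76*I*sqrt(6))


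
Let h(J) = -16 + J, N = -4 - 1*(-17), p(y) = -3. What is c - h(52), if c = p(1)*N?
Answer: -75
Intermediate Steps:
N = 13 (N = -4 + 17 = 13)
c = -39 (c = -3*13 = -39)
c - h(52) = -39 - (-16 + 52) = -39 - 1*36 = -39 - 36 = -75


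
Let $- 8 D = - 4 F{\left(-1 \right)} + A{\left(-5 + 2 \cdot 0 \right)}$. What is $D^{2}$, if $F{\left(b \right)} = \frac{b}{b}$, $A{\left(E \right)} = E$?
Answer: $\frac{81}{64} \approx 1.2656$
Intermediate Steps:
$F{\left(b \right)} = 1$
$D = \frac{9}{8}$ ($D = - \frac{\left(-4\right) 1 + \left(-5 + 2 \cdot 0\right)}{8} = - \frac{-4 + \left(-5 + 0\right)}{8} = - \frac{-4 - 5}{8} = \left(- \frac{1}{8}\right) \left(-9\right) = \frac{9}{8} \approx 1.125$)
$D^{2} = \left(\frac{9}{8}\right)^{2} = \frac{81}{64}$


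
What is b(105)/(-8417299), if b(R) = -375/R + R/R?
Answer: 18/58921093 ≈ 3.0549e-7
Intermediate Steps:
b(R) = 1 - 375/R (b(R) = -375/R + 1 = 1 - 375/R)
b(105)/(-8417299) = ((-375 + 105)/105)/(-8417299) = ((1/105)*(-270))*(-1/8417299) = -18/7*(-1/8417299) = 18/58921093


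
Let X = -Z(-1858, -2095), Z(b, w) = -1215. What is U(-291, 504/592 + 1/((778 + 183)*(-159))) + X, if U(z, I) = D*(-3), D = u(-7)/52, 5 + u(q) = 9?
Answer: 15792/13 ≈ 1214.8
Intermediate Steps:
u(q) = 4 (u(q) = -5 + 9 = 4)
D = 1/13 (D = 4/52 = 4*(1/52) = 1/13 ≈ 0.076923)
U(z, I) = -3/13 (U(z, I) = (1/13)*(-3) = -3/13)
X = 1215 (X = -1*(-1215) = 1215)
U(-291, 504/592 + 1/((778 + 183)*(-159))) + X = -3/13 + 1215 = 15792/13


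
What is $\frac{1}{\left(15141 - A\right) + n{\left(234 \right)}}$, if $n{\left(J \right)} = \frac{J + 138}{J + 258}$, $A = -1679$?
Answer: $\frac{41}{689651} \approx 5.945 \cdot 10^{-5}$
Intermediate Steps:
$n{\left(J \right)} = \frac{138 + J}{258 + J}$
$\frac{1}{\left(15141 - A\right) + n{\left(234 \right)}} = \frac{1}{\left(15141 - -1679\right) + \frac{138 + 234}{258 + 234}} = \frac{1}{\left(15141 + 1679\right) + \frac{1}{492} \cdot 372} = \frac{1}{16820 + \frac{1}{492} \cdot 372} = \frac{1}{16820 + \frac{31}{41}} = \frac{1}{\frac{689651}{41}} = \frac{41}{689651}$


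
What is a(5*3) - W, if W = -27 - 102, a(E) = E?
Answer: 144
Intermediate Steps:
W = -129
a(5*3) - W = 5*3 - 1*(-129) = 15 + 129 = 144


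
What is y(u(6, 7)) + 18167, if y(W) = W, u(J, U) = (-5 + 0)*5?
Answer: 18142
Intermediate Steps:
u(J, U) = -25 (u(J, U) = -5*5 = -25)
y(u(6, 7)) + 18167 = -25 + 18167 = 18142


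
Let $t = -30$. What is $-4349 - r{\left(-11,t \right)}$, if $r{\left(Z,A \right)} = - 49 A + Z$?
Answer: $-5808$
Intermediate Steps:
$r{\left(Z,A \right)} = Z - 49 A$
$-4349 - r{\left(-11,t \right)} = -4349 - \left(-11 - -1470\right) = -4349 - \left(-11 + 1470\right) = -4349 - 1459 = -5808$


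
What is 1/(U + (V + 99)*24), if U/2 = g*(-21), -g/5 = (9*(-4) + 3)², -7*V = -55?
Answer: 7/1618782 ≈ 4.3242e-6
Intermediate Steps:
V = 55/7 (V = -⅐*(-55) = 55/7 ≈ 7.8571)
g = -5445 (g = -5*(9*(-4) + 3)² = -5*(-36 + 3)² = -5*(-33)² = -5*1089 = -5445)
U = 228690 (U = 2*(-5445*(-21)) = 2*114345 = 228690)
1/(U + (V + 99)*24) = 1/(228690 + (55/7 + 99)*24) = 1/(228690 + (748/7)*24) = 1/(228690 + 17952/7) = 1/(1618782/7) = 7/1618782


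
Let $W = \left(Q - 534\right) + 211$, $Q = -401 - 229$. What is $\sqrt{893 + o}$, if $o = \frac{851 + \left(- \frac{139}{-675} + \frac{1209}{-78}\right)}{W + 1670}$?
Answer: $\frac{\sqrt{413712610334}}{21510} \approx 29.903$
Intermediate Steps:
$Q = -630$
$W = -953$ ($W = \left(-630 - 534\right) + 211 = -1164 + 211 = -953$)
$o = \frac{1128203}{967950}$ ($o = \frac{851 + \left(- \frac{139}{-675} + \frac{1209}{-78}\right)}{-953 + 1670} = \frac{851 + \left(\left(-139\right) \left(- \frac{1}{675}\right) + 1209 \left(- \frac{1}{78}\right)\right)}{717} = \left(851 + \left(\frac{139}{675} - \frac{31}{2}\right)\right) \frac{1}{717} = \left(851 - \frac{20647}{1350}\right) \frac{1}{717} = \frac{1128203}{1350} \cdot \frac{1}{717} = \frac{1128203}{967950} \approx 1.1656$)
$\sqrt{893 + o} = \sqrt{893 + \frac{1128203}{967950}} = \sqrt{\frac{865507553}{967950}} = \frac{\sqrt{413712610334}}{21510}$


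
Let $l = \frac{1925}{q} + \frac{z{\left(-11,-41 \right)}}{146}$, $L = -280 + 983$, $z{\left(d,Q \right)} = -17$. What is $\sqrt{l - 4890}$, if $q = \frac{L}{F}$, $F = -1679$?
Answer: $\frac{i \sqrt{99948342573998}}{102638} \approx 97.405 i$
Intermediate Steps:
$L = 703$
$q = - \frac{703}{1679}$ ($q = \frac{703}{-1679} = 703 \left(- \frac{1}{1679}\right) = - \frac{703}{1679} \approx -0.4187$)
$l = - \frac{471894901}{102638}$ ($l = \frac{1925}{- \frac{703}{1679}} - \frac{17}{146} = 1925 \left(- \frac{1679}{703}\right) - \frac{17}{146} = - \frac{3232075}{703} - \frac{17}{146} = - \frac{471894901}{102638} \approx -4597.7$)
$\sqrt{l - 4890} = \sqrt{- \frac{471894901}{102638} - 4890} = \sqrt{- \frac{973794721}{102638}} = \frac{i \sqrt{99948342573998}}{102638}$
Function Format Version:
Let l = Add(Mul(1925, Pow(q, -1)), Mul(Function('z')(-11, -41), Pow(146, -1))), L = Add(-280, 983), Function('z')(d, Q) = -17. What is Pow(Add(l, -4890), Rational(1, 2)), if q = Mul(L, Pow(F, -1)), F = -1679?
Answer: Mul(Rational(1, 102638), I, Pow(99948342573998, Rational(1, 2))) ≈ Mul(97.405, I)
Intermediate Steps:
L = 703
q = Rational(-703, 1679) (q = Mul(703, Pow(-1679, -1)) = Mul(703, Rational(-1, 1679)) = Rational(-703, 1679) ≈ -0.41870)
l = Rational(-471894901, 102638) (l = Add(Mul(1925, Pow(Rational(-703, 1679), -1)), Mul(-17, Pow(146, -1))) = Add(Mul(1925, Rational(-1679, 703)), Mul(-17, Rational(1, 146))) = Add(Rational(-3232075, 703), Rational(-17, 146)) = Rational(-471894901, 102638) ≈ -4597.7)
Pow(Add(l, -4890), Rational(1, 2)) = Pow(Add(Rational(-471894901, 102638), -4890), Rational(1, 2)) = Pow(Rational(-973794721, 102638), Rational(1, 2)) = Mul(Rational(1, 102638), I, Pow(99948342573998, Rational(1, 2)))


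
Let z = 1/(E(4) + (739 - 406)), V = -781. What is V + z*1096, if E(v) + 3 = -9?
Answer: -249605/321 ≈ -777.59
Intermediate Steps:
E(v) = -12 (E(v) = -3 - 9 = -12)
z = 1/321 (z = 1/(-12 + (739 - 406)) = 1/(-12 + 333) = 1/321 ≈ 0.0031153)
V + z*1096 = -781 + (1/321)*1096 = -781 + 1096/321 = -249605/321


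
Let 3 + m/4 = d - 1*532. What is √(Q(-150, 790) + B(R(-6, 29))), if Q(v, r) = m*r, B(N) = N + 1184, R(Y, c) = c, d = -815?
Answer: I*√4264787 ≈ 2065.1*I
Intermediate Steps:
m = -5400 (m = -12 + 4*(-815 - 1*532) = -12 + 4*(-815 - 532) = -12 + 4*(-1347) = -12 - 5388 = -5400)
B(N) = 1184 + N
Q(v, r) = -5400*r
√(Q(-150, 790) + B(R(-6, 29))) = √(-5400*790 + (1184 + 29)) = √(-4266000 + 1213) = √(-4264787) = I*√4264787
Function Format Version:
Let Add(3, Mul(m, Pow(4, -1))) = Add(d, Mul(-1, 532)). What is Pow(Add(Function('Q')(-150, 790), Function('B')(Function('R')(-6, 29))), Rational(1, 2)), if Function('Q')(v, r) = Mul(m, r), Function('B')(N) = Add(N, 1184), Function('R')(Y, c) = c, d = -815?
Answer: Mul(I, Pow(4264787, Rational(1, 2))) ≈ Mul(2065.1, I)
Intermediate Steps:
m = -5400 (m = Add(-12, Mul(4, Add(-815, Mul(-1, 532)))) = Add(-12, Mul(4, Add(-815, -532))) = Add(-12, Mul(4, -1347)) = Add(-12, -5388) = -5400)
Function('B')(N) = Add(1184, N)
Function('Q')(v, r) = Mul(-5400, r)
Pow(Add(Function('Q')(-150, 790), Function('B')(Function('R')(-6, 29))), Rational(1, 2)) = Pow(Add(Mul(-5400, 790), Add(1184, 29)), Rational(1, 2)) = Pow(Add(-4266000, 1213), Rational(1, 2)) = Pow(-4264787, Rational(1, 2)) = Mul(I, Pow(4264787, Rational(1, 2)))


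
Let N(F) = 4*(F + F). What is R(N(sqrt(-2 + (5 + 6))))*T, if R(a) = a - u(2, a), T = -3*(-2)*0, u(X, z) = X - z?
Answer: 0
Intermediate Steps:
T = 0 (T = 6*0 = 0)
N(F) = 8*F (N(F) = 4*(2*F) = 8*F)
R(a) = -2 + 2*a (R(a) = a - (2 - a) = a + (-2 + a) = -2 + 2*a)
R(N(sqrt(-2 + (5 + 6))))*T = (-2 + 2*(8*sqrt(-2 + (5 + 6))))*0 = (-2 + 2*(8*sqrt(-2 + 11)))*0 = (-2 + 2*(8*sqrt(9)))*0 = (-2 + 2*(8*3))*0 = (-2 + 2*24)*0 = (-2 + 48)*0 = 46*0 = 0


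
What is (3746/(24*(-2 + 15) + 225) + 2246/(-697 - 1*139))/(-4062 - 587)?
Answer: -962777/1043542434 ≈ -0.00092260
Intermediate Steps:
(3746/(24*(-2 + 15) + 225) + 2246/(-697 - 1*139))/(-4062 - 587) = (3746/(24*13 + 225) + 2246/(-697 - 139))/(-4649) = (3746/(312 + 225) + 2246/(-836))*(-1/4649) = (3746/537 + 2246*(-1/836))*(-1/4649) = (3746*(1/537) - 1123/418)*(-1/4649) = (3746/537 - 1123/418)*(-1/4649) = (962777/224466)*(-1/4649) = -962777/1043542434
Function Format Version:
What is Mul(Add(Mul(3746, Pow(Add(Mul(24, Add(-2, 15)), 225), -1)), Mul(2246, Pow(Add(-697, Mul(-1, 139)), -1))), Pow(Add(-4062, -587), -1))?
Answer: Rational(-962777, 1043542434) ≈ -0.00092260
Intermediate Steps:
Mul(Add(Mul(3746, Pow(Add(Mul(24, Add(-2, 15)), 225), -1)), Mul(2246, Pow(Add(-697, Mul(-1, 139)), -1))), Pow(Add(-4062, -587), -1)) = Mul(Add(Mul(3746, Pow(Add(Mul(24, 13), 225), -1)), Mul(2246, Pow(Add(-697, -139), -1))), Pow(-4649, -1)) = Mul(Add(Mul(3746, Pow(Add(312, 225), -1)), Mul(2246, Pow(-836, -1))), Rational(-1, 4649)) = Mul(Add(Mul(3746, Pow(537, -1)), Mul(2246, Rational(-1, 836))), Rational(-1, 4649)) = Mul(Add(Mul(3746, Rational(1, 537)), Rational(-1123, 418)), Rational(-1, 4649)) = Mul(Add(Rational(3746, 537), Rational(-1123, 418)), Rational(-1, 4649)) = Mul(Rational(962777, 224466), Rational(-1, 4649)) = Rational(-962777, 1043542434)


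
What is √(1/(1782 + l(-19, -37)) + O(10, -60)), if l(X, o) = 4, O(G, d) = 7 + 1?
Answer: √25520154/1786 ≈ 2.8285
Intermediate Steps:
O(G, d) = 8
√(1/(1782 + l(-19, -37)) + O(10, -60)) = √(1/(1782 + 4) + 8) = √(1/1786 + 8) = √(14289/1786) = √25520154/1786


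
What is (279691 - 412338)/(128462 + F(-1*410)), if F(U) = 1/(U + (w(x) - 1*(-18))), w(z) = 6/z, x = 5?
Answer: -259192238/251014743 ≈ -1.0326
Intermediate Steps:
F(U) = 1/(96/5 + U) (F(U) = 1/(U + (6/5 - 1*(-18))) = 1/(U + (6*(1/5) + 18)) = 1/(U + (6/5 + 18)) = 1/(U + 96/5) = 1/(96/5 + U))
(279691 - 412338)/(128462 + F(-1*410)) = (279691 - 412338)/(128462 + 5/(96 + 5*(-1*410))) = -132647/(128462 + 5/(96 + 5*(-410))) = -132647/(128462 + 5/(96 - 2050)) = -132647/(128462 + 5/(-1954)) = -132647/(128462 + 5*(-1/1954)) = -132647/(128462 - 5/1954) = -132647/251014743/1954 = -132647*1954/251014743 = -259192238/251014743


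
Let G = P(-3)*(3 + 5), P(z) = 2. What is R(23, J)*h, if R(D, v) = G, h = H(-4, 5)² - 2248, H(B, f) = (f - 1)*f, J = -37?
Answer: -29568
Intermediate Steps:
H(B, f) = f*(-1 + f) (H(B, f) = (-1 + f)*f = f*(-1 + f))
G = 16 (G = 2*(3 + 5) = 2*8 = 16)
h = -1848 (h = (5*(-1 + 5))² - 2248 = (5*4)² - 2248 = 20² - 2248 = 400 - 2248 = -1848)
R(D, v) = 16
R(23, J)*h = 16*(-1848) = -29568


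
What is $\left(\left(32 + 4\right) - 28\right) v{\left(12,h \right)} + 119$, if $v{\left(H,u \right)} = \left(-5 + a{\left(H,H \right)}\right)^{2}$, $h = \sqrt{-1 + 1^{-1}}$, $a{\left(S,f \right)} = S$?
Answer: $511$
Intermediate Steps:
$h = 0$ ($h = \sqrt{-1 + 1} = \sqrt{0} = 0$)
$v{\left(H,u \right)} = \left(-5 + H\right)^{2}$
$\left(\left(32 + 4\right) - 28\right) v{\left(12,h \right)} + 119 = \left(\left(32 + 4\right) - 28\right) \left(-5 + 12\right)^{2} + 119 = \left(36 - 28\right) 7^{2} + 119 = 8 \cdot 49 + 119 = 392 + 119 = 511$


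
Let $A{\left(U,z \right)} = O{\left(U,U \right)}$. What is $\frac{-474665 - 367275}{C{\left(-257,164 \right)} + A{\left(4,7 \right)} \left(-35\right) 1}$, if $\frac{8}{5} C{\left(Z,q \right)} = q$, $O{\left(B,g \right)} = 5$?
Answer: $\frac{336776}{29} \approx 11613.0$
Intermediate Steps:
$A{\left(U,z \right)} = 5$
$C{\left(Z,q \right)} = \frac{5 q}{8}$
$\frac{-474665 - 367275}{C{\left(-257,164 \right)} + A{\left(4,7 \right)} \left(-35\right) 1} = \frac{-474665 - 367275}{\frac{5}{8} \cdot 164 + 5 \left(-35\right) 1} = - \frac{841940}{\frac{205}{2} - 175} = - \frac{841940}{- \frac{145}{2}} = \left(-841940\right) \left(- \frac{2}{145}\right) = \frac{336776}{29}$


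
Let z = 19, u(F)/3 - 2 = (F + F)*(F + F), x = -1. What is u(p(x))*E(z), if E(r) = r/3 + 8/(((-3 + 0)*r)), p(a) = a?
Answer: 2118/19 ≈ 111.47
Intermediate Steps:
u(F) = 6 + 12*F² (u(F) = 6 + 3*((F + F)*(F + F)) = 6 + 3*((2*F)*(2*F)) = 6 + 3*(4*F²) = 6 + 12*F²)
E(r) = -8/(3*r) + r/3 (E(r) = r*(⅓) + 8/((-3*r)) = r/3 + 8*(-1/(3*r)) = r/3 - 8/(3*r) = -8/(3*r) + r/3)
u(p(x))*E(z) = (6 + 12*(-1)²)*((⅓)*(-8 + 19²)/19) = (6 + 12*1)*((⅓)*(1/19)*(-8 + 361)) = (6 + 12)*((⅓)*(1/19)*353) = 18*(353/57) = 2118/19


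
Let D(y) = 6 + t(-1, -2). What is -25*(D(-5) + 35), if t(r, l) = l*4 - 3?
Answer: -750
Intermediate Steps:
t(r, l) = -3 + 4*l (t(r, l) = 4*l - 3 = -3 + 4*l)
D(y) = -5 (D(y) = 6 + (-3 + 4*(-2)) = 6 + (-3 - 8) = 6 - 11 = -5)
-25*(D(-5) + 35) = -25*(-5 + 35) = -25*30 = -750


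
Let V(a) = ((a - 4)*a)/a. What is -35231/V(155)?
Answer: -35231/151 ≈ -233.32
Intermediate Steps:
V(a) = -4 + a (V(a) = ((-4 + a)*a)/a = (a*(-4 + a))/a = -4 + a)
-35231/V(155) = -35231/(-4 + 155) = -35231/151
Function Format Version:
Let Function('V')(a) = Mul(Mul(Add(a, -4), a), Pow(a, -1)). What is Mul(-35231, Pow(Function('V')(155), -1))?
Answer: Rational(-35231, 151) ≈ -233.32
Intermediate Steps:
Function('V')(a) = Add(-4, a) (Function('V')(a) = Mul(Mul(Add(-4, a), a), Pow(a, -1)) = Mul(Mul(a, Add(-4, a)), Pow(a, -1)) = Add(-4, a))
Mul(-35231, Pow(Function('V')(155), -1)) = Mul(-35231, Pow(Add(-4, 155), -1)) = Mul(-35231, Pow(151, -1)) = Mul(-35231, Rational(1, 151)) = Rational(-35231, 151)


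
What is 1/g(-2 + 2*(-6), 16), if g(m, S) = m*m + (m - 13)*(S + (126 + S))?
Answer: -1/4070 ≈ -0.00024570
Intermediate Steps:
g(m, S) = m² + (-13 + m)*(126 + 2*S)
1/g(-2 + 2*(-6), 16) = 1/(-1638 + (-2 + 2*(-6))² - 26*16 + 126*(-2 + 2*(-6)) + 2*16*(-2 + 2*(-6))) = 1/(-1638 + (-2 - 12)² - 416 + 126*(-2 - 12) + 2*16*(-2 - 12)) = 1/(-1638 + (-14)² - 416 + 126*(-14) + 2*16*(-14)) = 1/(-1638 + 196 - 416 - 1764 - 448) = 1/(-4070) = -1/4070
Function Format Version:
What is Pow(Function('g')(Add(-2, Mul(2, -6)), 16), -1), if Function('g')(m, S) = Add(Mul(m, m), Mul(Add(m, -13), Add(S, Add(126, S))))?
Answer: Rational(-1, 4070) ≈ -0.00024570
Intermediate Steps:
Function('g')(m, S) = Add(Pow(m, 2), Mul(Add(-13, m), Add(126, Mul(2, S))))
Pow(Function('g')(Add(-2, Mul(2, -6)), 16), -1) = Pow(Add(-1638, Pow(Add(-2, Mul(2, -6)), 2), Mul(-26, 16), Mul(126, Add(-2, Mul(2, -6))), Mul(2, 16, Add(-2, Mul(2, -6)))), -1) = Pow(Add(-1638, Pow(Add(-2, -12), 2), -416, Mul(126, Add(-2, -12)), Mul(2, 16, Add(-2, -12))), -1) = Pow(Add(-1638, Pow(-14, 2), -416, Mul(126, -14), Mul(2, 16, -14)), -1) = Pow(Add(-1638, 196, -416, -1764, -448), -1) = Pow(-4070, -1) = Rational(-1, 4070)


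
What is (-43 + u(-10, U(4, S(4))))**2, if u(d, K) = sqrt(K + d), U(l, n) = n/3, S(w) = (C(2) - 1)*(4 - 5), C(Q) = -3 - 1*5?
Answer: (43 - I*sqrt(7))**2 ≈ 1842.0 - 227.53*I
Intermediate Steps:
C(Q) = -8 (C(Q) = -3 - 5 = -8)
S(w) = 9 (S(w) = (-8 - 1)*(4 - 5) = -9*(-1) = 9)
U(l, n) = n/3 (U(l, n) = n*(1/3) = n/3)
(-43 + u(-10, U(4, S(4))))**2 = (-43 + sqrt((1/3)*9 - 10))**2 = (-43 + sqrt(3 - 10))**2 = (-43 + sqrt(-7))**2 = (-43 + I*sqrt(7))**2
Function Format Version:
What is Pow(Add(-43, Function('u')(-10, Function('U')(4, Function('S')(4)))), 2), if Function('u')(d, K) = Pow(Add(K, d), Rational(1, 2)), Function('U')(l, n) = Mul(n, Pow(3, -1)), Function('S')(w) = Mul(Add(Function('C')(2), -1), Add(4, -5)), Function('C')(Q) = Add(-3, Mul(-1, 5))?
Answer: Pow(Add(43, Mul(-1, I, Pow(7, Rational(1, 2)))), 2) ≈ Add(1842.0, Mul(-227.53, I))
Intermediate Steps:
Function('C')(Q) = -8 (Function('C')(Q) = Add(-3, -5) = -8)
Function('S')(w) = 9 (Function('S')(w) = Mul(Add(-8, -1), Add(4, -5)) = Mul(-9, -1) = 9)
Function('U')(l, n) = Mul(Rational(1, 3), n) (Function('U')(l, n) = Mul(n, Rational(1, 3)) = Mul(Rational(1, 3), n))
Pow(Add(-43, Function('u')(-10, Function('U')(4, Function('S')(4)))), 2) = Pow(Add(-43, Pow(Add(Mul(Rational(1, 3), 9), -10), Rational(1, 2))), 2) = Pow(Add(-43, Pow(Add(3, -10), Rational(1, 2))), 2) = Pow(Add(-43, Pow(-7, Rational(1, 2))), 2) = Pow(Add(-43, Mul(I, Pow(7, Rational(1, 2)))), 2)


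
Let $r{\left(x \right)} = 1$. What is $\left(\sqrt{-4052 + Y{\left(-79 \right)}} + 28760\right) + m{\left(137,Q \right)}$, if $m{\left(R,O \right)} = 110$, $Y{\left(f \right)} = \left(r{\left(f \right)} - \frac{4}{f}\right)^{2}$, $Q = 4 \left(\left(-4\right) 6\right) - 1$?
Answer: $28870 + \frac{i \sqrt{25281643}}{79} \approx 28870.0 + 63.647 i$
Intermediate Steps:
$Q = -97$ ($Q = 4 \left(-24\right) - 1 = -96 - 1 = -97$)
$Y{\left(f \right)} = \left(1 - \frac{4}{f}\right)^{2}$
$\left(\sqrt{-4052 + Y{\left(-79 \right)}} + 28760\right) + m{\left(137,Q \right)} = \left(\sqrt{-4052 + \frac{\left(-4 - 79\right)^{2}}{6241}} + 28760\right) + 110 = \left(\sqrt{-4052 + \frac{\left(-83\right)^{2}}{6241}} + 28760\right) + 110 = \left(\sqrt{-4052 + \frac{1}{6241} \cdot 6889} + 28760\right) + 110 = \left(\sqrt{-4052 + \frac{6889}{6241}} + 28760\right) + 110 = \left(\sqrt{- \frac{25281643}{6241}} + 28760\right) + 110 = \left(\frac{i \sqrt{25281643}}{79} + 28760\right) + 110 = \left(28760 + \frac{i \sqrt{25281643}}{79}\right) + 110 = 28870 + \frac{i \sqrt{25281643}}{79}$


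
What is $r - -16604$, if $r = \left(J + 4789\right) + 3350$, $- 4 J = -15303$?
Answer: $\frac{114275}{4} \approx 28569.0$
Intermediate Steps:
$J = \frac{15303}{4}$ ($J = \left(- \frac{1}{4}\right) \left(-15303\right) = \frac{15303}{4} \approx 3825.8$)
$r = \frac{47859}{4}$ ($r = \left(\frac{15303}{4} + 4789\right) + 3350 = \frac{34459}{4} + 3350 = \frac{47859}{4} \approx 11965.0$)
$r - -16604 = \frac{47859}{4} - -16604 = \frac{47859}{4} + 16604 = \frac{114275}{4}$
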